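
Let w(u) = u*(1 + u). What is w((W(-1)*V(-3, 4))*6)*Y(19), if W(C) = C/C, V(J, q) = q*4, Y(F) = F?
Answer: 176928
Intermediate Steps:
V(J, q) = 4*q
W(C) = 1
w((W(-1)*V(-3, 4))*6)*Y(19) = (((1*(4*4))*6)*(1 + (1*(4*4))*6))*19 = (((1*16)*6)*(1 + (1*16)*6))*19 = ((16*6)*(1 + 16*6))*19 = (96*(1 + 96))*19 = (96*97)*19 = 9312*19 = 176928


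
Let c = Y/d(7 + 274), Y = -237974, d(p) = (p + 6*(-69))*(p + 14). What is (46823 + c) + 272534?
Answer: 12530209869/39235 ≈ 3.1936e+5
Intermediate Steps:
d(p) = (-414 + p)*(14 + p) (d(p) = (p - 414)*(14 + p) = (-414 + p)*(14 + p))
c = 237974/39235 (c = -237974/(-5796 + (7 + 274)² - 400*(7 + 274)) = -237974/(-5796 + 281² - 400*281) = -237974/(-5796 + 78961 - 112400) = -237974/(-39235) = -237974*(-1/39235) = 237974/39235 ≈ 6.0654)
(46823 + c) + 272534 = (46823 + 237974/39235) + 272534 = 1837338379/39235 + 272534 = 12530209869/39235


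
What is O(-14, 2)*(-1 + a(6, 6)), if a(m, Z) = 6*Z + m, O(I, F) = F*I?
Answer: -1148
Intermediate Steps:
a(m, Z) = m + 6*Z
O(-14, 2)*(-1 + a(6, 6)) = (2*(-14))*(-1 + (6 + 6*6)) = -28*(-1 + (6 + 36)) = -28*(-1 + 42) = -28*41 = -1148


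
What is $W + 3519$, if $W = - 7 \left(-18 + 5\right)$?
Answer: $3610$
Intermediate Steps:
$W = 91$ ($W = \left(-7\right) \left(-13\right) = 91$)
$W + 3519 = 91 + 3519 = 3610$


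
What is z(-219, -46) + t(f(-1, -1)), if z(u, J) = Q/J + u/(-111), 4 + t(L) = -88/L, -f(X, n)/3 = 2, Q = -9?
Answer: 65537/5106 ≈ 12.835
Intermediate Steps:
f(X, n) = -6 (f(X, n) = -3*2 = -6)
t(L) = -4 - 88/L
z(u, J) = -9/J - u/111 (z(u, J) = -9/J + u/(-111) = -9/J + u*(-1/111) = -9/J - u/111)
z(-219, -46) + t(f(-1, -1)) = (-9/(-46) - 1/111*(-219)) + (-4 - 88/(-6)) = (-9*(-1/46) + 73/37) + (-4 - 88*(-⅙)) = (9/46 + 73/37) + (-4 + 44/3) = 3691/1702 + 32/3 = 65537/5106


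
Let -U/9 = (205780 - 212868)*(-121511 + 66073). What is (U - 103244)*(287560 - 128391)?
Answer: -562917744359660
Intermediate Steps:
U = -3536500896 (U = -9*(205780 - 212868)*(-121511 + 66073) = -(-63792)*(-55438) = -9*392944544 = -3536500896)
(U - 103244)*(287560 - 128391) = (-3536500896 - 103244)*(287560 - 128391) = -3536604140*159169 = -562917744359660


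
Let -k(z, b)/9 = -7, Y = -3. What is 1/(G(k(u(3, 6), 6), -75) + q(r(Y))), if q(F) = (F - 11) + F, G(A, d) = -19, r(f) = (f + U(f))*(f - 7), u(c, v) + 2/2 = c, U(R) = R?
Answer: 1/90 ≈ 0.011111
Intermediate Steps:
u(c, v) = -1 + c
k(z, b) = 63 (k(z, b) = -9*(-7) = 63)
r(f) = 2*f*(-7 + f) (r(f) = (f + f)*(f - 7) = (2*f)*(-7 + f) = 2*f*(-7 + f))
q(F) = -11 + 2*F (q(F) = (-11 + F) + F = -11 + 2*F)
1/(G(k(u(3, 6), 6), -75) + q(r(Y))) = 1/(-19 + (-11 + 2*(2*(-3)*(-7 - 3)))) = 1/(-19 + (-11 + 2*(2*(-3)*(-10)))) = 1/(-19 + (-11 + 2*60)) = 1/(-19 + (-11 + 120)) = 1/(-19 + 109) = 1/90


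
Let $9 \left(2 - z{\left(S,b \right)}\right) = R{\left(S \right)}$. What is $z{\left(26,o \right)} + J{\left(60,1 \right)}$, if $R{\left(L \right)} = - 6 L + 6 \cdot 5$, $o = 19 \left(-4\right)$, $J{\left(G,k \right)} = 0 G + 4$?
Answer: $20$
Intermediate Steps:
$J{\left(G,k \right)} = 4$ ($J{\left(G,k \right)} = 0 + 4 = 4$)
$o = -76$
$R{\left(L \right)} = 30 - 6 L$ ($R{\left(L \right)} = - 6 L + 30 = 30 - 6 L$)
$z{\left(S,b \right)} = - \frac{4}{3} + \frac{2 S}{3}$ ($z{\left(S,b \right)} = 2 - \frac{30 - 6 S}{9} = 2 + \left(- \frac{10}{3} + \frac{2 S}{3}\right) = - \frac{4}{3} + \frac{2 S}{3}$)
$z{\left(26,o \right)} + J{\left(60,1 \right)} = \left(- \frac{4}{3} + \frac{2}{3} \cdot 26\right) + 4 = \left(- \frac{4}{3} + \frac{52}{3}\right) + 4 = 16 + 4 = 20$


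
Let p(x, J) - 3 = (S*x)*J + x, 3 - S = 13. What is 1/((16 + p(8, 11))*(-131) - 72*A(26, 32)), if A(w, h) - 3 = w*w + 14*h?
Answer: 1/30599 ≈ 3.2681e-5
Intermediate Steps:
S = -10 (S = 3 - 1*13 = 3 - 13 = -10)
A(w, h) = 3 + w² + 14*h (A(w, h) = 3 + (w*w + 14*h) = 3 + (w² + 14*h) = 3 + w² + 14*h)
p(x, J) = 3 + x - 10*J*x (p(x, J) = 3 + ((-10*x)*J + x) = 3 + (-10*J*x + x) = 3 + (x - 10*J*x) = 3 + x - 10*J*x)
1/((16 + p(8, 11))*(-131) - 72*A(26, 32)) = 1/((16 + (3 + 8 - 10*11*8))*(-131) - 72*(3 + 26² + 14*32)) = 1/((16 + (3 + 8 - 880))*(-131) - 72*(3 + 676 + 448)) = 1/((16 - 869)*(-131) - 72*1127) = 1/(-853*(-131) - 81144) = 1/(111743 - 81144) = 1/30599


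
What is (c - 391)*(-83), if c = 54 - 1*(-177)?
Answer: 13280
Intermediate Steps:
c = 231 (c = 54 + 177 = 231)
(c - 391)*(-83) = (231 - 391)*(-83) = -160*(-83) = 13280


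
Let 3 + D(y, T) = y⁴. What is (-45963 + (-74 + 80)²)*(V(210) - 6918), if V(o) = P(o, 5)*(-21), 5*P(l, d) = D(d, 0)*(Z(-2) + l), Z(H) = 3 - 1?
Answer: 128767091418/5 ≈ 2.5753e+10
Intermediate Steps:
D(y, T) = -3 + y⁴
Z(H) = 2
P(l, d) = (-3 + d⁴)*(2 + l)/5 (P(l, d) = ((-3 + d⁴)*(2 + l))/5 = (-3 + d⁴)*(2 + l)/5)
V(o) = -26124/5 - 13062*o/5 (V(o) = ((-3 + 5⁴)*(2 + o)/5)*(-21) = ((-3 + 625)*(2 + o)/5)*(-21) = ((⅕)*622*(2 + o))*(-21) = (1244/5 + 622*o/5)*(-21) = -26124/5 - 13062*o/5)
(-45963 + (-74 + 80)²)*(V(210) - 6918) = (-45963 + (-74 + 80)²)*((-26124/5 - 13062/5*210) - 6918) = (-45963 + 6²)*((-26124/5 - 548604) - 6918) = (-45963 + 36)*(-2769144/5 - 6918) = -45927*(-2803734/5) = 128767091418/5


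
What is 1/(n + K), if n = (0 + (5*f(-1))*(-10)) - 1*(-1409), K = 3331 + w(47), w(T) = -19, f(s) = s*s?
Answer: 1/4671 ≈ 0.00021409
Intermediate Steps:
f(s) = s²
K = 3312 (K = 3331 - 19 = 3312)
n = 1359 (n = (0 + (5*(-1)²)*(-10)) - 1*(-1409) = (0 + (5*1)*(-10)) + 1409 = (0 + 5*(-10)) + 1409 = (0 - 50) + 1409 = -50 + 1409 = 1359)
1/(n + K) = 1/(1359 + 3312) = 1/4671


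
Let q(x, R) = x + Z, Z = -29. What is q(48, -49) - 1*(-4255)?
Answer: 4274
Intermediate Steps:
q(x, R) = -29 + x (q(x, R) = x - 29 = -29 + x)
q(48, -49) - 1*(-4255) = (-29 + 48) - 1*(-4255) = 19 + 4255 = 4274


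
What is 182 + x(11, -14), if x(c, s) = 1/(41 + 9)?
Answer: 9101/50 ≈ 182.02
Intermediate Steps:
x(c, s) = 1/50
182 + x(11, -14) = 182 + 1/50 = 9101/50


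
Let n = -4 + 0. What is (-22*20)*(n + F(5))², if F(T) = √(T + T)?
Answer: -11440 + 3520*√10 ≈ -308.78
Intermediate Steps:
n = -4
F(T) = √2*√T (F(T) = √(2*T) = √2*√T)
(-22*20)*(n + F(5))² = (-22*20)*(-4 + √2*√5)² = -440*(-4 + √10)²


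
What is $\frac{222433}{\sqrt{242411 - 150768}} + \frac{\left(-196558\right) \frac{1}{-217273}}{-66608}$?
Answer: $- \frac{4273}{314611304} + \frac{222433 \sqrt{91643}}{91643} \approx 734.77$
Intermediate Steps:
$\frac{222433}{\sqrt{242411 - 150768}} + \frac{\left(-196558\right) \frac{1}{-217273}}{-66608} = \frac{222433}{\sqrt{91643}} + \left(-196558\right) \left(- \frac{1}{217273}\right) \left(- \frac{1}{66608}\right) = 222433 \frac{\sqrt{91643}}{91643} + \frac{196558}{217273} \left(- \frac{1}{66608}\right) = \frac{222433 \sqrt{91643}}{91643} - \frac{4273}{314611304} = - \frac{4273}{314611304} + \frac{222433 \sqrt{91643}}{91643}$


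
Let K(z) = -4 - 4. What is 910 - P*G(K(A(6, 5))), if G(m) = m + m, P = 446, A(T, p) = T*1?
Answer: 8046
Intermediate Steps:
A(T, p) = T
K(z) = -8
G(m) = 2*m
910 - P*G(K(A(6, 5))) = 910 - 446*2*(-8) = 910 - 446*(-16) = 910 - 1*(-7136) = 910 + 7136 = 8046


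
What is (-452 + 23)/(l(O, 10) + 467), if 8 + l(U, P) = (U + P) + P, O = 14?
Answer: -429/493 ≈ -0.87018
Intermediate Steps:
l(U, P) = -8 + U + 2*P (l(U, P) = -8 + ((U + P) + P) = -8 + ((P + U) + P) = -8 + (U + 2*P) = -8 + U + 2*P)
(-452 + 23)/(l(O, 10) + 467) = (-452 + 23)/((-8 + 14 + 2*10) + 467) = -429/((-8 + 14 + 20) + 467) = -429/(26 + 467) = -429/493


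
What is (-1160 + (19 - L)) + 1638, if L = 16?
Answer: 481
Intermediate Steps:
(-1160 + (19 - L)) + 1638 = (-1160 + (19 - 1*16)) + 1638 = (-1160 + (19 - 16)) + 1638 = (-1160 + 3) + 1638 = -1157 + 1638 = 481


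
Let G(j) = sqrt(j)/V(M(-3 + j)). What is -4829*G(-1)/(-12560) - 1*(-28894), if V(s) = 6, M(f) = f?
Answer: 28894 + 4829*I/75360 ≈ 28894.0 + 0.064079*I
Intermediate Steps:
G(j) = sqrt(j)/6
-4829*G(-1)/(-12560) - 1*(-28894) = -4829*sqrt(-1)/6/(-12560) - 1*(-28894) = -4829*I/6*(-1/12560) + 28894 = 4829*I/75360 + 28894 = 28894 + 4829*I/75360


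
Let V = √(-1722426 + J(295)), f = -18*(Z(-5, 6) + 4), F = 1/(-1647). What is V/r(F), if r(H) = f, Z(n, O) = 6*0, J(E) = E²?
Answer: -I*√1635401/72 ≈ -17.762*I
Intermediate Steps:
Z(n, O) = 0
F = -1/1647 ≈ -0.00060716
f = -72 (f = -18*(0 + 4) = -18*4 = -72)
r(H) = -72
V = I*√1635401 (V = √(-1722426 + 295²) = √(-1722426 + 87025) = √(-1635401) = I*√1635401 ≈ 1278.8*I)
V/r(F) = (I*√1635401)/(-72) = (I*√1635401)*(-1/72) = -I*√1635401/72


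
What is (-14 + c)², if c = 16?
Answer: 4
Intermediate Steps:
(-14 + c)² = (-14 + 16)² = 2² = 4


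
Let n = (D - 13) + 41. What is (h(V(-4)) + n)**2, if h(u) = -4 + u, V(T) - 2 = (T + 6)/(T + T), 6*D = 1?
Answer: 96721/144 ≈ 671.67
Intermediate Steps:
D = 1/6 (D = (1/6)*1 = 1/6 ≈ 0.16667)
V(T) = 2 + (6 + T)/(2*T) (V(T) = 2 + (T + 6)/(T + T) = 2 + (6 + T)/((2*T)) = 2 + (6 + T)*(1/(2*T)) = 2 + (6 + T)/(2*T))
n = 169/6 (n = (1/6 - 13) + 41 = -77/6 + 41 = 169/6 ≈ 28.167)
(h(V(-4)) + n)**2 = ((-4 + (5/2 + 3/(-4))) + 169/6)**2 = ((-4 + (5/2 + 3*(-1/4))) + 169/6)**2 = ((-4 + (5/2 - 3/4)) + 169/6)**2 = ((-4 + 7/4) + 169/6)**2 = (-9/4 + 169/6)**2 = (311/12)**2 = 96721/144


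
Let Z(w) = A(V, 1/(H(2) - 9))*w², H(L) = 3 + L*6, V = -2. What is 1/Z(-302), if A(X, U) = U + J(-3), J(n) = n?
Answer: -3/775234 ≈ -3.8698e-6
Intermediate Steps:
H(L) = 3 + 6*L
A(X, U) = -3 + U (A(X, U) = U - 3 = -3 + U)
Z(w) = -17*w²/6 (Z(w) = (-3 + 1/((3 + 6*2) - 9))*w² = (-3 + 1/((3 + 12) - 9))*w² = (-3 + 1/(15 - 9))*w² = (-3 + 1/6)*w² = (-3 + ⅙)*w² = -17*w²/6)
1/Z(-302) = 1/(-17/6*(-302)²) = 1/(-17/6*91204) = 1/(-775234/3) = -3/775234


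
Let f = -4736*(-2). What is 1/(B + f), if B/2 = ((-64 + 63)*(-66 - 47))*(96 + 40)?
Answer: 1/40208 ≈ 2.4871e-5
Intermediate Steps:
B = 30736 (B = 2*(((-64 + 63)*(-66 - 47))*(96 + 40)) = 2*(-1*(-113)*136) = 2*(113*136) = 2*15368 = 30736)
f = 9472
1/(B + f) = 1/(30736 + 9472) = 1/40208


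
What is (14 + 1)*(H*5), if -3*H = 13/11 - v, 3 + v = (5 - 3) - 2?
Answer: -1150/11 ≈ -104.55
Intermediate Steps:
v = -3 (v = -3 + ((5 - 3) - 2) = -3 + (2 - 2) = -3 + 0 = -3)
H = -46/33 (H = -(13/11 - 1*(-3))/3 = -(13*(1/11) + 3)/3 = -(13/11 + 3)/3 = -⅓*46/11 = -46/33 ≈ -1.3939)
(14 + 1)*(H*5) = (14 + 1)*(-46/33*5) = 15*(-230/33) = -1150/11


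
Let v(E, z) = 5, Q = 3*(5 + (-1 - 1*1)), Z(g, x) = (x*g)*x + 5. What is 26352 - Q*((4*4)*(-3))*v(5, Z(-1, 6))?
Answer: 28512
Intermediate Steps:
Z(g, x) = 5 + g*x² (Z(g, x) = (g*x)*x + 5 = g*x² + 5 = 5 + g*x²)
Q = 9 (Q = 3*(5 + (-1 - 1)) = 3*(5 - 2) = 3*3 = 9)
26352 - Q*((4*4)*(-3))*v(5, Z(-1, 6)) = 26352 - 9*((4*4)*(-3))*5 = 26352 - 9*(16*(-3))*5 = 26352 - 9*(-48)*5 = 26352 - (-432)*5 = 26352 - 1*(-2160) = 26352 + 2160 = 28512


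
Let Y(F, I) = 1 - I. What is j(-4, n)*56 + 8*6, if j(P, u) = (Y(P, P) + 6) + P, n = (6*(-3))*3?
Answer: 440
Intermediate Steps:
n = -54 (n = -18*3 = -54)
j(P, u) = 7 (j(P, u) = ((1 - P) + 6) + P = (7 - P) + P = 7)
j(-4, n)*56 + 8*6 = 7*56 + 8*6 = 392 + 48 = 440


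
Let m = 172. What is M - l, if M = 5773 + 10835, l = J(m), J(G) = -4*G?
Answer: 17296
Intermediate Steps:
l = -688 (l = -4*172 = -688)
M = 16608
M - l = 16608 - 1*(-688) = 16608 + 688 = 17296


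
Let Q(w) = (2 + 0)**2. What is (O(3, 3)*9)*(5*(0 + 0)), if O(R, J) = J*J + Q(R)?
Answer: 0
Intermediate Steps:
Q(w) = 4 (Q(w) = 2**2 = 4)
O(R, J) = 4 + J**2 (O(R, J) = J*J + 4 = J**2 + 4 = 4 + J**2)
(O(3, 3)*9)*(5*(0 + 0)) = ((4 + 3**2)*9)*(5*(0 + 0)) = ((4 + 9)*9)*(5*0) = (13*9)*0 = 117*0 = 0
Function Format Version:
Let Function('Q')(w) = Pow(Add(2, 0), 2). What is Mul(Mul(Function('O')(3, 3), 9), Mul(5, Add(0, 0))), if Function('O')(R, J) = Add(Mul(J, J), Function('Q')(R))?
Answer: 0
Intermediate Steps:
Function('Q')(w) = 4 (Function('Q')(w) = Pow(2, 2) = 4)
Function('O')(R, J) = Add(4, Pow(J, 2)) (Function('O')(R, J) = Add(Mul(J, J), 4) = Add(Pow(J, 2), 4) = Add(4, Pow(J, 2)))
Mul(Mul(Function('O')(3, 3), 9), Mul(5, Add(0, 0))) = Mul(Mul(Add(4, Pow(3, 2)), 9), Mul(5, Add(0, 0))) = Mul(Mul(Add(4, 9), 9), Mul(5, 0)) = Mul(Mul(13, 9), 0) = Mul(117, 0) = 0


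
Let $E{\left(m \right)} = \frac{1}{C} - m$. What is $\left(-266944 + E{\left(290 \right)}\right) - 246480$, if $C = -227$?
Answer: $- \frac{116613079}{227} \approx -5.1371 \cdot 10^{5}$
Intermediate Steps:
$E{\left(m \right)} = - \frac{1}{227} - m$ ($E{\left(m \right)} = \frac{1}{-227} - m = - \frac{1}{227} - m$)
$\left(-266944 + E{\left(290 \right)}\right) - 246480 = \left(-266944 - \frac{65831}{227}\right) - 246480 = - \frac{60662119}{227} - 246480 = - \frac{116613079}{227}$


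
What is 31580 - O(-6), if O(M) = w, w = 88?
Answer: 31492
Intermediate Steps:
O(M) = 88
31580 - O(-6) = 31580 - 1*88 = 31580 - 88 = 31492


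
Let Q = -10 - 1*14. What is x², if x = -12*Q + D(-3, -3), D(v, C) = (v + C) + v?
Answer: 77841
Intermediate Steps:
Q = -24 (Q = -10 - 14 = -24)
D(v, C) = C + 2*v (D(v, C) = (C + v) + v = C + 2*v)
x = 279 (x = -12*(-24) + (-3 + 2*(-3)) = 288 + (-3 - 6) = 288 - 9 = 279)
x² = 279² = 77841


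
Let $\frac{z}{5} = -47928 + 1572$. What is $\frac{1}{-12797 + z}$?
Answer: $- \frac{1}{244577} \approx -4.0887 \cdot 10^{-6}$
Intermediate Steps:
$z = -231780$ ($z = 5 \left(-47928 + 1572\right) = 5 \left(-46356\right) = -231780$)
$\frac{1}{-12797 + z} = \frac{1}{-12797 - 231780} = \frac{1}{-244577} = - \frac{1}{244577}$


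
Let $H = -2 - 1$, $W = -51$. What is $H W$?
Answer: $153$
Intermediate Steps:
$H = -3$
$H W = \left(-3\right) \left(-51\right) = 153$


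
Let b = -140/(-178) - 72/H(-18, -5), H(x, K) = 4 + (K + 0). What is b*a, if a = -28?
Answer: -181384/89 ≈ -2038.0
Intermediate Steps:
H(x, K) = 4 + K
b = 6478/89 (b = -140/(-178) - 72/(4 - 5) = -140*(-1/178) - 72/(-1) = 70/89 - 72*(-1) = 70/89 + 72 = 6478/89 ≈ 72.786)
b*a = (6478/89)*(-28) = -181384/89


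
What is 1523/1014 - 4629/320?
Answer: -2103223/162240 ≈ -12.964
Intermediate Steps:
1523/1014 - 4629/320 = -2103223/162240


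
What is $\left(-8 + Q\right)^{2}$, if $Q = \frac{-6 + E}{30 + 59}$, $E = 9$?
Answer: $\frac{502681}{7921} \approx 63.462$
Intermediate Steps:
$Q = \frac{3}{89}$ ($Q = \frac{-6 + 9}{30 + 59} = \frac{3}{89} \approx 0.033708$)
$\left(-8 + Q\right)^{2} = \left(-8 + \frac{3}{89}\right)^{2} = \left(- \frac{709}{89}\right)^{2} = \frac{502681}{7921}$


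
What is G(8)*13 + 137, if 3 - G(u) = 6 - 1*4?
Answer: 150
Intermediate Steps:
G(u) = 1 (G(u) = 3 - (6 - 1*4) = 3 - (6 - 4) = 3 - 1*2 = 3 - 2 = 1)
G(8)*13 + 137 = 1*13 + 137 = 13 + 137 = 150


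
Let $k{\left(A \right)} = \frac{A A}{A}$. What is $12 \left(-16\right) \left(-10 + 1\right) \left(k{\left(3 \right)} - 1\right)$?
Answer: $3456$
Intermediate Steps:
$k{\left(A \right)} = A$ ($k{\left(A \right)} = \frac{A^{2}}{A} = A$)
$12 \left(-16\right) \left(-10 + 1\right) \left(k{\left(3 \right)} - 1\right) = 12 \left(-16\right) \left(-10 + 1\right) \left(3 - 1\right) = - 192 \left(\left(-9\right) 2\right) = \left(-192\right) \left(-18\right) = 3456$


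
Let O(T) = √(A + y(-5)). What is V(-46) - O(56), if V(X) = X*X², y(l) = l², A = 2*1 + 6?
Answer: -97336 - √33 ≈ -97342.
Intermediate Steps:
A = 8 (A = 2 + 6 = 8)
V(X) = X³
O(T) = √33 (O(T) = √(8 + (-5)²) = √(8 + 25) = √33)
V(-46) - O(56) = (-46)³ - √33 = -97336 - √33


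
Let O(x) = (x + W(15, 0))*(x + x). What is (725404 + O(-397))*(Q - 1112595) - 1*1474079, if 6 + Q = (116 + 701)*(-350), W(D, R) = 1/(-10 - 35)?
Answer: -65492509025539/45 ≈ -1.4554e+12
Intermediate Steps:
W(D, R) = -1/45 (W(D, R) = 1/(-45) = -1/45)
O(x) = 2*x*(-1/45 + x) (O(x) = (x - 1/45)*(x + x) = (-1/45 + x)*(2*x) = 2*x*(-1/45 + x))
Q = -285956 (Q = -6 + (116 + 701)*(-350) = -6 + 817*(-350) = -6 - 285950 = -285956)
(725404 + O(-397))*(Q - 1112595) - 1*1474079 = (725404 + (2/45)*(-397)*(-1 + 45*(-397)))*(-285956 - 1112595) - 1*1474079 = (725404 + (2/45)*(-397)*(-1 - 17865))*(-1398551) - 1474079 = (725404 + (2/45)*(-397)*(-17866))*(-1398551) - 1474079 = (725404 + 14185604/45)*(-1398551) - 1474079 = (46828784/45)*(-1398551) - 1474079 = -65492442691984/45 - 1474079 = -65492509025539/45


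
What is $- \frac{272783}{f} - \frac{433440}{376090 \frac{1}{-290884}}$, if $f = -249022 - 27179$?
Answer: $\frac{316579407717013}{944331219} \approx 3.3524 \cdot 10^{5}$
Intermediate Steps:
$f = -276201$ ($f = -249022 - 27179 = -276201$)
$- \frac{272783}{f} - \frac{433440}{376090 \frac{1}{-290884}} = - \frac{272783}{-276201} - \frac{433440}{376090 \frac{1}{-290884}} = \left(-272783\right) \left(- \frac{1}{276201}\right) - \frac{433440}{376090 \left(- \frac{1}{290884}\right)} = \frac{272783}{276201} - \frac{433440}{- \frac{17095}{13222}} = \frac{272783}{276201} - - \frac{1146188736}{3419} = \frac{272783}{276201} + \frac{1146188736}{3419} = \frac{316579407717013}{944331219}$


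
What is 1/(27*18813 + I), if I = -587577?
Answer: -1/79626 ≈ -1.2559e-5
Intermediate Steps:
1/(27*18813 + I) = 1/(27*18813 - 587577) = 1/(507951 - 587577) = 1/(-79626) = -1/79626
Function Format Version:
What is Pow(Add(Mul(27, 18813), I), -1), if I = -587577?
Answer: Rational(-1, 79626) ≈ -1.2559e-5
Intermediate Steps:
Pow(Add(Mul(27, 18813), I), -1) = Pow(Add(Mul(27, 18813), -587577), -1) = Pow(Add(507951, -587577), -1) = Pow(-79626, -1) = Rational(-1, 79626)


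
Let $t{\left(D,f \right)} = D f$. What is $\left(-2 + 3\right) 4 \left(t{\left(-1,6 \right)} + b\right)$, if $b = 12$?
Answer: $24$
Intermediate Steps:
$\left(-2 + 3\right) 4 \left(t{\left(-1,6 \right)} + b\right) = \left(-2 + 3\right) 4 \left(\left(-1\right) 6 + 12\right) = 1 \cdot 4 \left(-6 + 12\right) = 4 \cdot 6 = 24$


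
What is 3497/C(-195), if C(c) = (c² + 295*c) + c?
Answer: -269/1515 ≈ -0.17756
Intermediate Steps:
C(c) = c² + 296*c
3497/C(-195) = 3497/((-195*(296 - 195))) = 3497/((-195*101)) = 3497/(-19695) = 3497*(-1/19695) = -269/1515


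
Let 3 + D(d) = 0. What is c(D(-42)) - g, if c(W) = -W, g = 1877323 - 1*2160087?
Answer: 282767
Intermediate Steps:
D(d) = -3 (D(d) = -3 + 0 = -3)
g = -282764 (g = 1877323 - 2160087 = -282764)
c(D(-42)) - g = -1*(-3) - 1*(-282764) = 3 + 282764 = 282767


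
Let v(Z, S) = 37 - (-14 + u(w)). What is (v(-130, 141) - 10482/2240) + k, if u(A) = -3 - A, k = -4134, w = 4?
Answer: -4570361/1120 ≈ -4080.7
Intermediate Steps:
v(Z, S) = 58 (v(Z, S) = 37 - (-14 + (-3 - 1*4)) = 37 - (-14 + (-3 - 4)) = 37 - (-14 - 7) = 37 - 1*(-21) = 37 + 21 = 58)
(v(-130, 141) - 10482/2240) + k = (58 - 10482/2240) - 4134 = (58 - 10482*1/2240) - 4134 = (58 - 5241/1120) - 4134 = 59719/1120 - 4134 = -4570361/1120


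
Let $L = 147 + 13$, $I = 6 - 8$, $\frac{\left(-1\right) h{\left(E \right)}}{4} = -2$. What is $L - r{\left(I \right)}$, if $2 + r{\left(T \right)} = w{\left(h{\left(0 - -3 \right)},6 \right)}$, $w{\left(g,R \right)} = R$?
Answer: $156$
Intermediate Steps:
$h{\left(E \right)} = 8$ ($h{\left(E \right)} = \left(-4\right) \left(-2\right) = 8$)
$I = -2$ ($I = 6 - 8 = -2$)
$r{\left(T \right)} = 4$ ($r{\left(T \right)} = -2 + 6 = 4$)
$L = 160$
$L - r{\left(I \right)} = 160 - 4 = 156$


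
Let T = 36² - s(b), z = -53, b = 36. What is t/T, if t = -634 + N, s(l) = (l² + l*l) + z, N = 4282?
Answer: -3648/1243 ≈ -2.9348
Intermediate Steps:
s(l) = -53 + 2*l² (s(l) = (l² + l*l) - 53 = (l² + l²) - 53 = 2*l² - 53 = -53 + 2*l²)
t = 3648 (t = -634 + 4282 = 3648)
T = -1243 (T = 36² - (-53 + 2*36²) = 1296 - (-53 + 2*1296) = 1296 - (-53 + 2592) = 1296 - 1*2539 = 1296 - 2539 = -1243)
t/T = 3648/(-1243) = 3648*(-1/1243) = -3648/1243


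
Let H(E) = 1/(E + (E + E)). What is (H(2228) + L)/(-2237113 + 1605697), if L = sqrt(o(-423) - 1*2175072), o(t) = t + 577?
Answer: -1/4220384544 - I*sqrt(2174918)/631416 ≈ -2.3695e-10 - 0.0023356*I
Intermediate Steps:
o(t) = 577 + t
H(E) = 1/(3*E) (H(E) = 1/(E + 2*E) = 1/(3*E))
L = I*sqrt(2174918) (L = sqrt((577 - 423) - 1*2175072) = sqrt(154 - 2175072) = sqrt(-2174918) = I*sqrt(2174918) ≈ 1474.8*I)
(H(2228) + L)/(-2237113 + 1605697) = ((1/3)/2228 + I*sqrt(2174918))/(-2237113 + 1605697) = ((1/3)*(1/2228) + I*sqrt(2174918))/(-631416) = (1/6684 + I*sqrt(2174918))*(-1/631416) = -1/4220384544 - I*sqrt(2174918)/631416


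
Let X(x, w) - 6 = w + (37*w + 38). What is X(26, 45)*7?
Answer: 12278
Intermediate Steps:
X(x, w) = 44 + 38*w (X(x, w) = 6 + (w + (37*w + 38)) = 6 + (w + (38 + 37*w)) = 6 + (38 + 38*w) = 44 + 38*w)
X(26, 45)*7 = (44 + 38*45)*7 = (44 + 1710)*7 = 1754*7 = 12278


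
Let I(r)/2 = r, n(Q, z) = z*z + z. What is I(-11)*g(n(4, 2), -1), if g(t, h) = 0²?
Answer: 0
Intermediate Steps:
n(Q, z) = z + z² (n(Q, z) = z² + z = z + z²)
I(r) = 2*r
g(t, h) = 0
I(-11)*g(n(4, 2), -1) = (2*(-11))*0 = -22*0 = 0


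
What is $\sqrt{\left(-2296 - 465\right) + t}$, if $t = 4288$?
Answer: $\sqrt{1527} \approx 39.077$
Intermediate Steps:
$\sqrt{\left(-2296 - 465\right) + t} = \sqrt{\left(-2296 - 465\right) + 4288} = \sqrt{-2761 + 4288} = \sqrt{1527}$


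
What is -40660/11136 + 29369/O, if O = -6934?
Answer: -76123703/9652128 ≈ -7.8867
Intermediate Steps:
-40660/11136 + 29369/O = -40660/11136 + 29369/(-6934) = -40660*1/11136 + 29369*(-1/6934) = -10165/2784 - 29369/6934 = -76123703/9652128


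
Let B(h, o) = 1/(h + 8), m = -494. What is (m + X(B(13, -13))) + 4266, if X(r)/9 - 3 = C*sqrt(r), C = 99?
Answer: 3799 + 297*sqrt(21)/7 ≈ 3993.4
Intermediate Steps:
B(h, o) = 1/(8 + h)
X(r) = 27 + 891*sqrt(r) (X(r) = 27 + 9*(99*sqrt(r)) = 27 + 891*sqrt(r))
(m + X(B(13, -13))) + 4266 = (-494 + (27 + 891*sqrt(1/(8 + 13)))) + 4266 = (-494 + (27 + 891*sqrt(1/21))) + 4266 = (-494 + (27 + 891*(sqrt(21)/21))) + 4266 = (-494 + (27 + 297*sqrt(21)/7)) + 4266 = (-467 + 297*sqrt(21)/7) + 4266 = 3799 + 297*sqrt(21)/7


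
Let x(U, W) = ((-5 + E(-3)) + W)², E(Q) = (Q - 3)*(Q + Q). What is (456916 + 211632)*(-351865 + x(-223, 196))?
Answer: -200789032128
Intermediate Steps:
E(Q) = 2*Q*(-3 + Q) (E(Q) = (-3 + Q)*(2*Q) = 2*Q*(-3 + Q))
x(U, W) = (31 + W)² (x(U, W) = ((-5 + 2*(-3)*(-3 - 3)) + W)² = ((-5 + 2*(-3)*(-6)) + W)² = ((-5 + 36) + W)² = (31 + W)²)
(456916 + 211632)*(-351865 + x(-223, 196)) = (456916 + 211632)*(-351865 + (31 + 196)²) = 668548*(-351865 + 227²) = 668548*(-351865 + 51529) = 668548*(-300336) = -200789032128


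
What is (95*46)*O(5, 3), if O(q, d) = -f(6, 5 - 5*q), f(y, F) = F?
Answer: 87400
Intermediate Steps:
O(q, d) = -5 + 5*q (O(q, d) = -(5 - 5*q) = -5 + 5*q)
(95*46)*O(5, 3) = (95*46)*(-5 + 5*5) = 4370*(-5 + 25) = 4370*20 = 87400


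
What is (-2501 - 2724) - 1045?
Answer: -6270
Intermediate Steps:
(-2501 - 2724) - 1045 = -5225 - 1045 = -6270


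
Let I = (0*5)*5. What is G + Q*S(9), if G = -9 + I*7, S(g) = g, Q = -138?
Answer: -1251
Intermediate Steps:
I = 0 (I = 0*5 = 0)
G = -9 (G = -9 + 0*7 = -9 + 0 = -9)
G + Q*S(9) = -9 - 138*9 = -9 - 1242 = -1251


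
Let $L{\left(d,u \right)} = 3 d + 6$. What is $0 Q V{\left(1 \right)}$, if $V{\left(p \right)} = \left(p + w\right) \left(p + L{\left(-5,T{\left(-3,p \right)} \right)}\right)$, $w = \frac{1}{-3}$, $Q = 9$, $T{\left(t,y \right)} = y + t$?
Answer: $0$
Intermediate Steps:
$T{\left(t,y \right)} = t + y$
$L{\left(d,u \right)} = 6 + 3 d$
$w = - \frac{1}{3} \approx -0.33333$
$V{\left(p \right)} = \left(-9 + p\right) \left(- \frac{1}{3} + p\right)$ ($V{\left(p \right)} = \left(p - \frac{1}{3}\right) \left(p + \left(6 + 3 \left(-5\right)\right)\right) = \left(- \frac{1}{3} + p\right) \left(p + \left(6 - 15\right)\right) = \left(- \frac{1}{3} + p\right) \left(p - 9\right) = \left(- \frac{1}{3} + p\right) \left(-9 + p\right) = \left(-9 + p\right) \left(- \frac{1}{3} + p\right)$)
$0 Q V{\left(1 \right)} = 0 \cdot 9 \left(3 + 1^{2} - \frac{28}{3}\right) = 0 \left(3 + 1 - \frac{28}{3}\right) = 0 \left(- \frac{16}{3}\right) = 0$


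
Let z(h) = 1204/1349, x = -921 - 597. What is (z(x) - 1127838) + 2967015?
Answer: 2481050977/1349 ≈ 1.8392e+6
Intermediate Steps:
x = -1518
z(h) = 1204/1349 (z(h) = 1204*(1/1349) = 1204/1349)
(z(x) - 1127838) + 2967015 = (1204/1349 - 1127838) + 2967015 = -1521452258/1349 + 2967015 = 2481050977/1349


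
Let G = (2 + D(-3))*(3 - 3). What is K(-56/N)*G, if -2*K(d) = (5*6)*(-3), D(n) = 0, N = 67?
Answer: 0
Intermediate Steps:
G = 0 (G = (2 + 0)*(3 - 3) = 2*0 = 0)
K(d) = 45 (K(d) = -5*6*(-3)/2 = -15*(-3) = -1/2*(-90) = 45)
K(-56/N)*G = 45*0 = 0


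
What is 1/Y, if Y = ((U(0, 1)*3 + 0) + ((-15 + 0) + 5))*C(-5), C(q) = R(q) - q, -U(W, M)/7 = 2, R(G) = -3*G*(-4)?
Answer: 1/2860 ≈ 0.00034965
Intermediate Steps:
R(G) = 12*G
U(W, M) = -14 (U(W, M) = -7*2 = -14)
C(q) = 11*q (C(q) = 12*q - q = 11*q)
Y = 2860 (Y = ((-14*3 + 0) + ((-15 + 0) + 5))*(11*(-5)) = ((-42 + 0) + (-15 + 5))*(-55) = (-42 - 10)*(-55) = -52*(-55) = 2860)
1/Y = 1/2860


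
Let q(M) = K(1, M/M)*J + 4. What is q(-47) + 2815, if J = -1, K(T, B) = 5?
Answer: 2814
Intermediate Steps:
q(M) = -1 (q(M) = 5*(-1) + 4 = -5 + 4 = -1)
q(-47) + 2815 = -1 + 2815 = 2814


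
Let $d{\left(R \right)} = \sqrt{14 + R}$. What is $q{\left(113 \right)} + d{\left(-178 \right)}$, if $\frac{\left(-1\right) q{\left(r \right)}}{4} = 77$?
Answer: $-308 + 2 i \sqrt{41} \approx -308.0 + 12.806 i$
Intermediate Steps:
$q{\left(r \right)} = -308$ ($q{\left(r \right)} = \left(-4\right) 77 = -308$)
$q{\left(113 \right)} + d{\left(-178 \right)} = -308 + \sqrt{14 - 178} = -308 + \sqrt{-164} = -308 + 2 i \sqrt{41}$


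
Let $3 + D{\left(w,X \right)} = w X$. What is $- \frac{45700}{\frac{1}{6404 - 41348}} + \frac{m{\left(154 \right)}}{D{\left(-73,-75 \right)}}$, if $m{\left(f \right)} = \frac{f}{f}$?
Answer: $\frac{8738460057601}{5472} \approx 1.5969 \cdot 10^{9}$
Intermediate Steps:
$m{\left(f \right)} = 1$
$D{\left(w,X \right)} = -3 + X w$ ($D{\left(w,X \right)} = -3 + w X = -3 + X w$)
$- \frac{45700}{\frac{1}{6404 - 41348}} + \frac{m{\left(154 \right)}}{D{\left(-73,-75 \right)}} = - \frac{45700}{\frac{1}{6404 - 41348}} + 1 \frac{1}{-3 - -5475} = - \frac{45700}{\frac{1}{-34944}} + 1 \frac{1}{-3 + 5475} = - \frac{45700}{- \frac{1}{34944}} + 1 \cdot \frac{1}{5472} = \left(-45700\right) \left(-34944\right) + 1 \cdot \frac{1}{5472} = 1596940800 + \frac{1}{5472} = \frac{8738460057601}{5472}$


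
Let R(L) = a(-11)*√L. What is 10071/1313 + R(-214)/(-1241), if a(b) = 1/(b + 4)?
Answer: 10071/1313 + I*√214/8687 ≈ 7.6702 + 0.001684*I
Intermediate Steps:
a(b) = 1/(4 + b)
R(L) = -√L/7 (R(L) = √L/(4 - 11) = √L/(-7) = -√L/7)
10071/1313 + R(-214)/(-1241) = 10071/1313 - I*√214/7/(-1241) = 10071*(1/1313) - I*√214/7*(-1/1241) = 10071/1313 - I*√214/7*(-1/1241) = 10071/1313 + I*√214/8687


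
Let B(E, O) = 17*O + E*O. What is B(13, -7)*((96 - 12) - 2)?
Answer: -17220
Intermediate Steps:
B(13, -7)*((96 - 12) - 2) = (-7*(17 + 13))*((96 - 12) - 2) = (-7*30)*(84 - 2) = -210*82 = -17220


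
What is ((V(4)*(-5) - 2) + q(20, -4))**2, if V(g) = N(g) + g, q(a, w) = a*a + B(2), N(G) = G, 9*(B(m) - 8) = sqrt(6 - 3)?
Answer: (3294 + sqrt(3))**2/81 ≈ 1.3410e+5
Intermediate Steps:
B(m) = 8 + sqrt(3)/9 (B(m) = 8 + sqrt(6 - 3)/9 = 8 + sqrt(3)/9)
q(a, w) = 8 + a**2 + sqrt(3)/9 (q(a, w) = a*a + (8 + sqrt(3)/9) = a**2 + (8 + sqrt(3)/9) = 8 + a**2 + sqrt(3)/9)
V(g) = 2*g (V(g) = g + g = 2*g)
((V(4)*(-5) - 2) + q(20, -4))**2 = (((2*4)*(-5) - 2) + (8 + 20**2 + sqrt(3)/9))**2 = ((8*(-5) - 2) + (8 + 400 + sqrt(3)/9))**2 = ((-40 - 2) + (408 + sqrt(3)/9))**2 = (-42 + (408 + sqrt(3)/9))**2 = (366 + sqrt(3)/9)**2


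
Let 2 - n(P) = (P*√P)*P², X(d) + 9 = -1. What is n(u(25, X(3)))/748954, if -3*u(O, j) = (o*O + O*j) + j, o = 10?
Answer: 1/374477 - 500*√30/30332637 ≈ -8.7616e-5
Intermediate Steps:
X(d) = -10 (X(d) = -9 - 1 = -10)
u(O, j) = -10*O/3 - j/3 - O*j/3 (u(O, j) = -((10*O + O*j) + j)/3 = -(j + 10*O + O*j)/3 = -10*O/3 - j/3 - O*j/3)
n(P) = 2 - P^(7/2) (n(P) = 2 - P*√P*P² = 2 - P^(3/2)*P² = 2 - P^(7/2))
n(u(25, X(3)))/748954 = (2 - (-10/3*25 - ⅓*(-10) - ⅓*25*(-10))^(7/2))/748954 = (2 - (-250/3 + 10/3 + 250/3)^(7/2))*(1/748954) = (2 - (10/3)^(7/2))*(1/748954) = (2 - 1000*√30/81)*(1/748954) = 1/374477 - 500*√30/30332637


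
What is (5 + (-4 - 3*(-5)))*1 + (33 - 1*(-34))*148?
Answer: 9932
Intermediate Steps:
(5 + (-4 - 3*(-5)))*1 + (33 - 1*(-34))*148 = (5 + (-4 + 15))*1 + (33 + 34)*148 = (5 + 11)*1 + 67*148 = 16*1 + 9916 = 16 + 9916 = 9932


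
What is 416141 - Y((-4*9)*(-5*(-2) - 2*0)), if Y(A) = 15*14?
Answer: 415931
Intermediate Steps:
Y(A) = 210
416141 - Y((-4*9)*(-5*(-2) - 2*0)) = 416141 - 1*210 = 416141 - 210 = 415931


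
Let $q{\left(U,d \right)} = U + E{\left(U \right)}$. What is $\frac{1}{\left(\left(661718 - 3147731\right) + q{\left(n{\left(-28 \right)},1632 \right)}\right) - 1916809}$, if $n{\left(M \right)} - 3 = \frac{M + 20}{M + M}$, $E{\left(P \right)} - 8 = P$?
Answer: $- \frac{7}{30819654} \approx -2.2713 \cdot 10^{-7}$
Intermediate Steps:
$E{\left(P \right)} = 8 + P$
$n{\left(M \right)} = 3 + \frac{20 + M}{2 M}$ ($n{\left(M \right)} = 3 + \frac{M + 20}{M + M} = 3 + \frac{20 + M}{2 M}$)
$q{\left(U,d \right)} = 8 + 2 U$ ($q{\left(U,d \right)} = U + \left(8 + U\right) = 8 + 2 U$)
$\frac{1}{\left(\left(661718 - 3147731\right) + q{\left(n{\left(-28 \right)},1632 \right)}\right) - 1916809} = \frac{1}{\left(\left(661718 - 3147731\right) + \left(8 + 2 \left(\frac{7}{2} + \frac{10}{-28}\right)\right)\right) - 1916809} = \frac{1}{\left(-2486013 + \left(8 + 2 \left(\frac{7}{2} + 10 \left(- \frac{1}{28}\right)\right)\right)\right) - 1916809} = \frac{1}{\left(-2486013 + \left(8 + 2 \left(\frac{7}{2} - \frac{5}{14}\right)\right)\right) - 1916809} = \frac{1}{\left(-2486013 + \left(8 + 2 \cdot \frac{22}{7}\right)\right) - 1916809} = \frac{1}{\left(-2486013 + \left(8 + \frac{44}{7}\right)\right) - 1916809} = \frac{1}{\left(-2486013 + \frac{100}{7}\right) - 1916809} = \frac{1}{- \frac{17401991}{7} - 1916809} = \frac{1}{- \frac{30819654}{7}} = - \frac{7}{30819654}$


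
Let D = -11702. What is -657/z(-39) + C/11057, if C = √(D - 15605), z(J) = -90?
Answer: 73/10 + I*√27307/11057 ≈ 7.3 + 0.014945*I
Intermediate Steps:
C = I*√27307 (C = √(-11702 - 15605) = √(-27307) = I*√27307 ≈ 165.25*I)
-657/z(-39) + C/11057 = -657/(-90) + (I*√27307)/11057 = -657*(-1/90) + (I*√27307)*(1/11057) = 73/10 + I*√27307/11057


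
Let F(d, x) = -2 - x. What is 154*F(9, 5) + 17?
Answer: -1061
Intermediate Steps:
154*F(9, 5) + 17 = 154*(-2 - 1*5) + 17 = 154*(-2 - 5) + 17 = 154*(-7) + 17 = -1078 + 17 = -1061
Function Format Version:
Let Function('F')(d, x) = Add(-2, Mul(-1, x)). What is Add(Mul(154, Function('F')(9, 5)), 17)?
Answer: -1061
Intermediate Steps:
Add(Mul(154, Function('F')(9, 5)), 17) = Add(Mul(154, Add(-2, Mul(-1, 5))), 17) = Add(Mul(154, Add(-2, -5)), 17) = Add(Mul(154, -7), 17) = Add(-1078, 17) = -1061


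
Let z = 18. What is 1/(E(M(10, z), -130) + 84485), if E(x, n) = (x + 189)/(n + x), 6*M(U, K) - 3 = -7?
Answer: 392/33117555 ≈ 1.1837e-5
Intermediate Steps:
M(U, K) = -2/3 (M(U, K) = 1/2 + (1/6)*(-7) = 1/2 - 7/6 = -2/3)
E(x, n) = (189 + x)/(n + x)
1/(E(M(10, z), -130) + 84485) = 1/((189 - 2/3)/(-130 - 2/3) + 84485) = 1/((565/3)/(-392/3) + 84485) = 1/(-3/392*565/3 + 84485) = 1/(-565/392 + 84485) = 1/(33117555/392) = 392/33117555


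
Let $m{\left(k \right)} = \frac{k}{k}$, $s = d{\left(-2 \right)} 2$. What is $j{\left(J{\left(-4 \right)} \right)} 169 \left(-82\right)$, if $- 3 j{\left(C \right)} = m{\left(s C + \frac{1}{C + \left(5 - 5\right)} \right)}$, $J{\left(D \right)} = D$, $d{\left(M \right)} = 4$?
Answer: $\frac{13858}{3} \approx 4619.3$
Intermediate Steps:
$s = 8$ ($s = 4 \cdot 2 = 8$)
$m{\left(k \right)} = 1$
$j{\left(C \right)} = - \frac{1}{3}$ ($j{\left(C \right)} = \left(- \frac{1}{3}\right) 1 = - \frac{1}{3}$)
$j{\left(J{\left(-4 \right)} \right)} 169 \left(-82\right) = \left(- \frac{1}{3}\right) 169 \left(-82\right) = \left(- \frac{169}{3}\right) \left(-82\right) = \frac{13858}{3}$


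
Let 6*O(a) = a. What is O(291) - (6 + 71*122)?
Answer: -17239/2 ≈ -8619.5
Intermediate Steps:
O(a) = a/6
O(291) - (6 + 71*122) = (⅙)*291 - (6 + 71*122) = 97/2 - (6 + 8662) = 97/2 - 1*8668 = 97/2 - 8668 = -17239/2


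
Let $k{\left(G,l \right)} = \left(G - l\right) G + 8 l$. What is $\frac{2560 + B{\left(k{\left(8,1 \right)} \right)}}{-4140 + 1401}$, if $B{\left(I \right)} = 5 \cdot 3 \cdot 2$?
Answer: $- \frac{2590}{2739} \approx -0.9456$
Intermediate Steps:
$k{\left(G,l \right)} = 8 l + G \left(G - l\right)$ ($k{\left(G,l \right)} = G \left(G - l\right) + 8 l = 8 l + G \left(G - l\right)$)
$B{\left(I \right)} = 30$ ($B{\left(I \right)} = 15 \cdot 2 = 30$)
$\frac{2560 + B{\left(k{\left(8,1 \right)} \right)}}{-4140 + 1401} = \frac{2560 + 30}{-4140 + 1401} = \frac{2590}{-2739} = 2590 \left(- \frac{1}{2739}\right) = - \frac{2590}{2739}$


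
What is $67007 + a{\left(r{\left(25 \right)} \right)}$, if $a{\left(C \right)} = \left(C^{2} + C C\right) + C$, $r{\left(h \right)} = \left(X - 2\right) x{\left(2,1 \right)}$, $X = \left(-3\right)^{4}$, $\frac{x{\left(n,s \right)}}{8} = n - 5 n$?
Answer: $51188223$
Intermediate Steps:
$x{\left(n,s \right)} = - 32 n$ ($x{\left(n,s \right)} = 8 \left(n - 5 n\right) = 8 \left(- 4 n\right) = - 32 n$)
$X = 81$
$r{\left(h \right)} = -5056$ ($r{\left(h \right)} = \left(81 - 2\right) \left(\left(-32\right) 2\right) = 79 \left(-64\right) = -5056$)
$a{\left(C \right)} = C + 2 C^{2}$ ($a{\left(C \right)} = \left(C^{2} + C^{2}\right) + C = 2 C^{2} + C = C + 2 C^{2}$)
$67007 + a{\left(r{\left(25 \right)} \right)} = 67007 - 5056 \left(1 + 2 \left(-5056\right)\right) = 67007 - 5056 \left(1 - 10112\right) = 67007 - -51121216 = 67007 + 51121216 = 51188223$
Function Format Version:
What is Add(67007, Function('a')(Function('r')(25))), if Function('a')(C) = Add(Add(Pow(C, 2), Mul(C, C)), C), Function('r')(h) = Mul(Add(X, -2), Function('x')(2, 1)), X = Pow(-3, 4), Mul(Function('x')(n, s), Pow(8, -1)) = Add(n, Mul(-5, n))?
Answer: 51188223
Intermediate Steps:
Function('x')(n, s) = Mul(-32, n) (Function('x')(n, s) = Mul(8, Add(n, Mul(-5, n))) = Mul(8, Mul(-4, n)) = Mul(-32, n))
X = 81
Function('r')(h) = -5056 (Function('r')(h) = Mul(Add(81, -2), Mul(-32, 2)) = Mul(79, -64) = -5056)
Function('a')(C) = Add(C, Mul(2, Pow(C, 2))) (Function('a')(C) = Add(Add(Pow(C, 2), Pow(C, 2)), C) = Add(Mul(2, Pow(C, 2)), C) = Add(C, Mul(2, Pow(C, 2))))
Add(67007, Function('a')(Function('r')(25))) = Add(67007, Mul(-5056, Add(1, Mul(2, -5056)))) = Add(67007, Mul(-5056, Add(1, -10112))) = Add(67007, Mul(-5056, -10111)) = Add(67007, 51121216) = 51188223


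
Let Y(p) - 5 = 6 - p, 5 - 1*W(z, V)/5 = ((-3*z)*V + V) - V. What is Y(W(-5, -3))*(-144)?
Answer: 34416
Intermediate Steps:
W(z, V) = 25 + 15*V*z (W(z, V) = 25 - 5*(((-3*z)*V + V) - V) = 25 - 5*((-3*V*z + V) - V) = 25 - 5*((V - 3*V*z) - V) = 25 - (-15)*V*z = 25 + 15*V*z)
Y(p) = 11 - p (Y(p) = 5 + (6 - p) = 11 - p)
Y(W(-5, -3))*(-144) = (11 - (25 + 15*(-3)*(-5)))*(-144) = (11 - (25 + 225))*(-144) = (11 - 1*250)*(-144) = (11 - 250)*(-144) = -239*(-144) = 34416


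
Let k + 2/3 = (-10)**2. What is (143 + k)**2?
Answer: 528529/9 ≈ 58725.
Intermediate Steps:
k = 298/3 (k = -2/3 + (-10)**2 = -2/3 + 100 = 298/3 ≈ 99.333)
(143 + k)**2 = (143 + 298/3)**2 = (727/3)**2 = 528529/9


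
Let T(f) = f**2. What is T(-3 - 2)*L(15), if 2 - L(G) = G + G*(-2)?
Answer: 425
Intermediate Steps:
L(G) = 2 + G (L(G) = 2 - (G + G*(-2)) = 2 - (G - 2*G) = 2 - (-1)*G = 2 + G)
T(-3 - 2)*L(15) = (-3 - 2)**2*(2 + 15) = (-5)**2*17 = 25*17 = 425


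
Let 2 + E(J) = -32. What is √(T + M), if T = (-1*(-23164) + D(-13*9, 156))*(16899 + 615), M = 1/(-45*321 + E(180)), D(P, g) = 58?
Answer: √85263293110371149/14479 ≈ 20167.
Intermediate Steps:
E(J) = -34 (E(J) = -2 - 32 = -34)
M = -1/14479 (M = 1/(-45*321 - 34) = 1/(-14445 - 34) = 1/(-14479) = -1/14479 ≈ -6.9065e-5)
T = 406710108 (T = (-1*(-23164) + 58)*(16899 + 615) = (23164 + 58)*17514 = 23222*17514 = 406710108)
√(T + M) = √(406710108 - 1/14479) = √(5888755653731/14479) = √85263293110371149/14479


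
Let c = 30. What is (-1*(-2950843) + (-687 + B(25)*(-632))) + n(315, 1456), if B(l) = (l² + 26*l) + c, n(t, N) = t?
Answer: 2125711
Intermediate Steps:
B(l) = 30 + l² + 26*l (B(l) = (l² + 26*l) + 30 = 30 + l² + 26*l)
(-1*(-2950843) + (-687 + B(25)*(-632))) + n(315, 1456) = (-1*(-2950843) + (-687 + (30 + 25² + 26*25)*(-632))) + 315 = (2950843 + (-687 + (30 + 625 + 650)*(-632))) + 315 = (2950843 + (-687 + 1305*(-632))) + 315 = (2950843 + (-687 - 824760)) + 315 = (2950843 - 825447) + 315 = 2125396 + 315 = 2125711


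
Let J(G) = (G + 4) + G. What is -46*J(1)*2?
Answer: -552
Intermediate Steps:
J(G) = 4 + 2*G (J(G) = (4 + G) + G = 4 + 2*G)
-46*J(1)*2 = -46*(4 + 2*1)*2 = -46*(4 + 2)*2 = -276*2 = -46*12 = -552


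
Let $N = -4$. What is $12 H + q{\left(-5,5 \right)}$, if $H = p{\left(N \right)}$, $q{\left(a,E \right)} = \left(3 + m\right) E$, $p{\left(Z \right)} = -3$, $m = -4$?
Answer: $-41$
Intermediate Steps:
$q{\left(a,E \right)} = - E$ ($q{\left(a,E \right)} = \left(3 - 4\right) E = - E$)
$H = -3$
$12 H + q{\left(-5,5 \right)} = 12 \left(-3\right) - 5 = -36 - 5 = -41$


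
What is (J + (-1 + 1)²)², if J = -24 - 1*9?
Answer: 1089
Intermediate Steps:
J = -33 (J = -24 - 9 = -33)
(J + (-1 + 1)²)² = (-33 + (-1 + 1)²)² = (-33 + 0²)² = (-33 + 0)² = (-33)² = 1089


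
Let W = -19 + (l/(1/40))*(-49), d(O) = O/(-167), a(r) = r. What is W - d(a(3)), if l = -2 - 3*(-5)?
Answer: -4258330/167 ≈ -25499.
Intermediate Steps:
l = 13 (l = -2 + 15 = 13)
d(O) = -O/167 (d(O) = O*(-1/167) = -O/167)
W = -25499 (W = -19 + (13/(1/40))*(-49) = -19 + (13*40)*(-49) = -19 + 520*(-49) = -19 - 25480 = -25499)
W - d(a(3)) = -25499 - (-1)*3/167 = -25499 - 1*(-3/167) = -25499 + 3/167 = -4258330/167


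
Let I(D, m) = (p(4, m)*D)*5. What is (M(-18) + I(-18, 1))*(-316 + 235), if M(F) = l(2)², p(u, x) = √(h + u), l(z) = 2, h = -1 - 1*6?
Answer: -324 + 7290*I*√3 ≈ -324.0 + 12627.0*I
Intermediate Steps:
h = -7 (h = -1 - 6 = -7)
p(u, x) = √(-7 + u)
M(F) = 4 (M(F) = 2² = 4)
I(D, m) = 5*I*D*√3 (I(D, m) = (√(-7 + 4)*D)*5 = (√(-3)*D)*5 = ((I*√3)*D)*5 = (I*D*√3)*5 = 5*I*D*√3)
(M(-18) + I(-18, 1))*(-316 + 235) = (4 + 5*I*(-18)*√3)*(-316 + 235) = (4 - 90*I*√3)*(-81) = -324 + 7290*I*√3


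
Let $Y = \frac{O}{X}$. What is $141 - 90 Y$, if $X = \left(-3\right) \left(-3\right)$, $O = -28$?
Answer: $421$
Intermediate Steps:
$X = 9$
$Y = - \frac{28}{9} \approx -3.1111$
$141 - 90 Y = 141 - -280 = 141 + 280 = 421$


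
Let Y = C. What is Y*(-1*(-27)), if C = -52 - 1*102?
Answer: -4158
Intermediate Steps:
C = -154 (C = -52 - 102 = -154)
Y = -154
Y*(-1*(-27)) = -(-154)*(-27) = -154*27 = -4158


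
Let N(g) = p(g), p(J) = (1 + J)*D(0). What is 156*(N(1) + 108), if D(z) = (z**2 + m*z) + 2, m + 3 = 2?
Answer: 17472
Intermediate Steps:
m = -1 (m = -3 + 2 = -1)
D(z) = 2 + z**2 - z (D(z) = (z**2 - z) + 2 = 2 + z**2 - z)
p(J) = 2 + 2*J (p(J) = (1 + J)*(2 + 0**2 - 1*0) = (1 + J)*(2 + 0 + 0) = (1 + J)*2 = 2 + 2*J)
N(g) = 2 + 2*g
156*(N(1) + 108) = 156*((2 + 2*1) + 108) = 156*((2 + 2) + 108) = 156*(4 + 108) = 156*112 = 17472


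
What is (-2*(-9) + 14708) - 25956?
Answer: -11230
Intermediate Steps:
(-2*(-9) + 14708) - 25956 = (18 + 14708) - 25956 = 14726 - 25956 = -11230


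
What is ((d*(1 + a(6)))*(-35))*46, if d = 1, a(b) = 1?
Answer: -3220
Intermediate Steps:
((d*(1 + a(6)))*(-35))*46 = ((1*(1 + 1))*(-35))*46 = ((1*2)*(-35))*46 = (2*(-35))*46 = -70*46 = -3220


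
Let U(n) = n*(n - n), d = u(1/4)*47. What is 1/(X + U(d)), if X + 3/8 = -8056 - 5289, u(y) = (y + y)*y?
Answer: -8/106763 ≈ -7.4932e-5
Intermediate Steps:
u(y) = 2*y² (u(y) = (2*y)*y = 2*y²)
d = 47/8 (d = (2*(1/4)²)*47 = (2*(¼)²)*47 = (2*(1/16))*47 = (⅛)*47 = 47/8 ≈ 5.8750)
U(n) = 0 (U(n) = n*0 = 0)
X = -106763/8 (X = -3/8 + (-8056 - 5289) = -3/8 - 13345 = -106763/8 ≈ -13345.)
1/(X + U(d)) = 1/(-106763/8 + 0) = 1/(-106763/8) = -8/106763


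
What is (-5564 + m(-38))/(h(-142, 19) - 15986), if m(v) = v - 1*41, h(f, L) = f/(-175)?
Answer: 51975/147232 ≈ 0.35301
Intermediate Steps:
h(f, L) = -f/175 (h(f, L) = f*(-1/175) = -f/175)
m(v) = -41 + v (m(v) = v - 41 = -41 + v)
(-5564 + m(-38))/(h(-142, 19) - 15986) = (-5564 + (-41 - 38))/(-1/175*(-142) - 15986) = (-5564 - 79)/(142/175 - 15986) = -5643/(-2797408/175) = -5643*(-175/2797408) = 51975/147232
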